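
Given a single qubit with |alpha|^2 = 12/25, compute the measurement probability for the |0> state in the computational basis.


|alpha|^2 = 12/25 = 0.4800
|beta|^2 = 1 - 12/25 = 13/25 = 0.5200
P(|0>) = |alpha|^2 = 0.4800

0.4800


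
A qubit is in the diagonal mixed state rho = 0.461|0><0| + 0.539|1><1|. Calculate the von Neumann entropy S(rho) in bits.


S = -p*log2(p) - (1-p)*log2(1-p)
p = 0.4610, 1-p = 0.5390
= -0.4610 * log2(0.4610) - 0.5390 * log2(0.5390)
= -(-0.5150) - (-0.4806)
= 0.9956

0.9956


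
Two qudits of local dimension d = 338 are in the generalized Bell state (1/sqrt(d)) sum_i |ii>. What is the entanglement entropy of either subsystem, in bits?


For a maximally entangled state in d x d:
S = log2(d) = log2(338)
= 8.4009

8.4009


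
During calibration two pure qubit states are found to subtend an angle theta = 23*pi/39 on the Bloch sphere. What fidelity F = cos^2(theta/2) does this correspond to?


For states separated by angle theta on Bloch sphere:
F = cos^2(theta/2)
theta = 23*pi/39 = 1.8527
theta/2 = 0.9264
cos(theta/2) = 0.6007
F = 0.3609

0.3609


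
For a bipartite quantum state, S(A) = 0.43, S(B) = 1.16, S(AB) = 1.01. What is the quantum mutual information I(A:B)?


I(A:B) = S(A) + S(B) - S(AB)
= 0.43 + 1.16 - 1.01
= 0.5800

0.5800


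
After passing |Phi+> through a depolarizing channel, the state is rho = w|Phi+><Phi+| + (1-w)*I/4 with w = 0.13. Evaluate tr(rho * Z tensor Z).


|Phi+> = (|00> + |11>)/sqrt(2)
For the pure Bell state, <Z_A Z_B> = +1 (Bell-state Pauli correlator).
The maximally-mixed part I/4 has tr(I/4 * P tensor P) = 0 for any traceless Pauli P.
So <Z_A Z_B>_rho = w * (+1) + (1 - w) * 0
= 0.13 * (+1)
= 0.1300

0.1300


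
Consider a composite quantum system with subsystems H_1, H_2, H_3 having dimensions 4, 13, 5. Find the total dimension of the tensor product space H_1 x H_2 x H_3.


dim(H_1 x H_2 x H_3) = 4 * 13 * 5
= 52 * 5
= 260

260


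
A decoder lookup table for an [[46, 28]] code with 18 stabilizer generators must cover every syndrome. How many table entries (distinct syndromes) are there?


Each stabilizer generator gives a binary (+1 or -1) measurement outcome.
With 18 independent generators:
Total syndromes = 2^18
= 262144

262144


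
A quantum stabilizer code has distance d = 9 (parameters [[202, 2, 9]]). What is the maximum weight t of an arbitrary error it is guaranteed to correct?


Code parameters: [[202, 2, 9]], distance d = 9.
Number of correctable errors = floor((d-1)/2)
= floor((9 - 1)/2)
= floor(8/2)
= 4

4


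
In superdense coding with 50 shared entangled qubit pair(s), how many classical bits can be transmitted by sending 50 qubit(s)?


Superdense coding allows 2 classical bits per shared entangled pair.
50 pair(s) -> 2 * 50 = 100 classical bits

100


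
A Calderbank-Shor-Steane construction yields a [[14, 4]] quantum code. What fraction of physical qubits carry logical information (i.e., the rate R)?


Code rate R = k/n
= 4/14
= 0.2857

0.2857


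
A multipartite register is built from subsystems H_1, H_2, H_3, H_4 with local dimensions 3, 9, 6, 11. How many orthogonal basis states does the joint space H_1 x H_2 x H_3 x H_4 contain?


dim(H_1 x H_2 x H_3 x H_4) = 3 * 9 * 6 * 11
= 27 * 6 * 11
= 162 * 11
= 1782

1782


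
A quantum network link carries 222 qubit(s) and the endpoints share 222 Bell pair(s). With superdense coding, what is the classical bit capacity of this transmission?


Superdense coding allows 2 classical bits per shared entangled pair.
222 pair(s) -> 2 * 222 = 444 classical bits

444


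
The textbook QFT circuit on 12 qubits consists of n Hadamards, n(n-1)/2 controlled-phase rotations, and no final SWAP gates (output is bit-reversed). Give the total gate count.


Hadamard gates: 12
Controlled rotations: n*(n-1)/2 = 12*11/2 = 66
SWAP gates: 0 (omitted)
Total = 12 + 66
= 78

78


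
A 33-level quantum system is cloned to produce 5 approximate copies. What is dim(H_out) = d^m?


Output space = H^(tensor 5) where dim(H) = 33
dim = 33^5
= 1089 (after 2 factors)
= 35937 (after 3 factors)
= 1185921 (after 4 factors)
= 39135393 (after 5 factors)
= 39135393

39135393


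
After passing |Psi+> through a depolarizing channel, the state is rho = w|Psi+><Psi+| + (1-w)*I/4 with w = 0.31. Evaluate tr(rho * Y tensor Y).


|Psi+> = (|01> + |10>)/sqrt(2)
For the pure Bell state, <Y_A Y_B> = +1 (Bell-state Pauli correlator).
The maximally-mixed part I/4 has tr(I/4 * P tensor P) = 0 for any traceless Pauli P.
So <Y_A Y_B>_rho = w * (+1) + (1 - w) * 0
= 0.31 * (+1)
= 0.3100

0.3100


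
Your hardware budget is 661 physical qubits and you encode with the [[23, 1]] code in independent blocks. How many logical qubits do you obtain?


Each code block uses 23 physical qubits for 1 logical qubit(s).
Number of complete blocks = floor(661 / 23) = 28
Logical qubits = 28 * 1
= 28

28


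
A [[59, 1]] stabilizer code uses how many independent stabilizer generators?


For an [[n,k]] stabilizer code:
Number of stabilizer generators = n - k
= 59 - 1
= 58

58


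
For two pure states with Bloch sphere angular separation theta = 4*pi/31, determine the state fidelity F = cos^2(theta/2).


For states separated by angle theta on Bloch sphere:
F = cos^2(theta/2)
theta = 4*pi/31 = 0.4054
theta/2 = 0.2027
cos(theta/2) = 0.9795
F = 0.9595

0.9595


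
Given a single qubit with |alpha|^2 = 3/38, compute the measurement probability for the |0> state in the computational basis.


|alpha|^2 = 3/38 = 0.0789
|beta|^2 = 1 - 3/38 = 35/38 = 0.9211
P(|0>) = |alpha|^2 = 0.0789

0.0789


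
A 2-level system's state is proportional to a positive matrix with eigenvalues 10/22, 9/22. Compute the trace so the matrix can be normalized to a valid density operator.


tr(M) = sum of eigenvalues
= 10/22 + 9/22
= 19/22
= 0.8636

0.8636


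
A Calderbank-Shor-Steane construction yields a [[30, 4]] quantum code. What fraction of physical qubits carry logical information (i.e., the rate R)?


Code rate R = k/n
= 4/30
= 0.1333

0.1333


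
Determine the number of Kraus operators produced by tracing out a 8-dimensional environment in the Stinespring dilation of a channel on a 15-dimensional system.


Tracing out the environment in an orthonormal basis {|i>_E} gives Kraus operators K_i = <i|_E U |0>_E.
Number of Kraus operators = dim(H_env) = d_env
= 8

8


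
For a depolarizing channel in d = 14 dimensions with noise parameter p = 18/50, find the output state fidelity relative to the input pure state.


F = (1-p) + p/d
= (1 - 0.3600) + 0.3600/14
= 0.6400 + 0.0257
= 0.6657

0.6657


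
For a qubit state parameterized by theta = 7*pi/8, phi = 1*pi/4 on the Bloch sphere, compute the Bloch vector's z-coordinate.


theta = 2.7489, phi = 0.7854
r_z = cos(theta) = -0.9239

-0.9239


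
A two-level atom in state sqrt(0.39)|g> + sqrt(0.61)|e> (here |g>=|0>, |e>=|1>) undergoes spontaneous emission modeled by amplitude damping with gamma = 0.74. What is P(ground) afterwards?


For amplitude damping with parameter gamma on state sqrt(a)|0> + sqrt(b)|1>:
alpha^2 = 0.39, beta^2 = 0.61
P(|0>) = alpha^2 + gamma * beta^2
= 0.39 + 0.74 * 0.61
= 0.39 + 0.4514
= 0.8414

0.8414


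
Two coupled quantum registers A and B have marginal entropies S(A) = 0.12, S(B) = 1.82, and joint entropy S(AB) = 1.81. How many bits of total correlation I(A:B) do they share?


I(A:B) = S(A) + S(B) - S(AB)
= 0.12 + 1.82 - 1.81
= 0.1300

0.1300


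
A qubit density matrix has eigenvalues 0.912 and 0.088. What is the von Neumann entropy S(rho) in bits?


S = -p*log2(p) - (1-p)*log2(1-p)
p = 0.9120, 1-p = 0.0880
= -0.9120 * log2(0.9120) - 0.0880 * log2(0.0880)
= -(-0.1212) - (-0.3086)
= 0.4298

0.4298


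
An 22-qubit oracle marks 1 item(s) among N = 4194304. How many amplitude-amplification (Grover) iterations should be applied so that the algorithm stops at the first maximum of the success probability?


After j Grover iterations the success probability is P(j) = sin^2((2j+1)*theta), where sin(theta) = sqrt(k/N).
N = 2^22 = 4194304, k = 1
sin(theta) = sqrt(k/N) = 0.00048828125
theta = arcsin(sqrt(k/N)) = 0.0004882812694 rad
P(j) reaches its first maximum when (2j+1)*theta is as close as possible to pi/2, i.e. j = round(pi/(4*theta) - 1/2).
pi/(4*theta) - 1/2 = 1607.9954
(For comparison, the common estimate pi/4 * sqrt(N/k) = 1608.4954; the exact maximiser is used here.)
Optimal iterations = 1608

1608


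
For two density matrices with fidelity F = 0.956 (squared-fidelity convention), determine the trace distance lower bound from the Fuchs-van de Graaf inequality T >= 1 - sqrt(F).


Fuchs-van de Graaf (squared-fidelity convention): 1 - sqrt(F) <= T <= sqrt(1 - F).
Lower bound: T >= 1 - sqrt(F)
sqrt(F) = sqrt(0.956) = 0.9778
T >= 1 - 0.9778
T >= 0.0222

0.0222


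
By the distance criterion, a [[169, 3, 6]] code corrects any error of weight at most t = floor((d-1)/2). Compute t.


Code parameters: [[169, 3, 6]], distance d = 6.
Number of correctable errors = floor((d-1)/2)
= floor((6 - 1)/2)
= floor(5/2)
= 2

2


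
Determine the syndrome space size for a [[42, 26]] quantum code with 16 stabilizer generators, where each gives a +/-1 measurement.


Each stabilizer generator gives a binary (+1 or -1) measurement outcome.
With 16 independent generators:
Total syndromes = 2^16
= 65536

65536


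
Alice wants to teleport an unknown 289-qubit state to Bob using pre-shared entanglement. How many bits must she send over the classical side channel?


Quantum teleportation requires 2 classical bits per qubit teleported.
289 qubit(s) -> 2 * 289 = 578 classical bits

578


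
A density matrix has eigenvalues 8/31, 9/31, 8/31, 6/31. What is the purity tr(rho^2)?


tr(rho^2) = sum of eigenvalues squared
= (8/31)^2 + (9/31)^2 + (8/31)^2 + (6/31)^2
= (64 + 81 + 64 + 36) / 961
= 245/961
= 0.2549

0.2549


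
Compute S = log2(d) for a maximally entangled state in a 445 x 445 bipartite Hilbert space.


For a maximally entangled state in d x d:
S = log2(d) = log2(445)
= 8.7977

8.7977


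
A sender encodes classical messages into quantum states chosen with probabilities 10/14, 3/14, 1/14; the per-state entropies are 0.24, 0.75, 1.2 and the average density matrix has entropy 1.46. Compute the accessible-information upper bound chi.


chi = S(rho) - sum_i p_i * S(rho_i)
Weighted entropy = 10/14 * 0.24 + 3/14 * 0.75 + 1/14 * 1.2
= 0.4179
chi = 1.46 - 0.4179
= 1.0421

1.0421


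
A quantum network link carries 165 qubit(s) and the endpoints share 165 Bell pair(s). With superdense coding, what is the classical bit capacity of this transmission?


Superdense coding allows 2 classical bits per shared entangled pair.
165 pair(s) -> 2 * 165 = 330 classical bits

330


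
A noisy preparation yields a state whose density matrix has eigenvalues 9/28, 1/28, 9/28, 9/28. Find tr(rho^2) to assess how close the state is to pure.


tr(rho^2) = sum of eigenvalues squared
= (9/28)^2 + (1/28)^2 + (9/28)^2 + (9/28)^2
= (81 + 1 + 81 + 81) / 784
= 244/784
= 0.3112

0.3112


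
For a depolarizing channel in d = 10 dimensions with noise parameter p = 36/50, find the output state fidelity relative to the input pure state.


F = (1-p) + p/d
= (1 - 0.7200) + 0.7200/10
= 0.2800 + 0.0720
= 0.3520

0.3520


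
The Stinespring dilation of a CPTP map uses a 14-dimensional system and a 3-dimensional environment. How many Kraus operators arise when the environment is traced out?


Tracing out the environment in an orthonormal basis {|i>_E} gives Kraus operators K_i = <i|_E U |0>_E.
Number of Kraus operators = dim(H_env) = d_env
= 3

3


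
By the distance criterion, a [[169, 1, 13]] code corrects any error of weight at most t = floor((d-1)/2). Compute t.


Code parameters: [[169, 1, 13]], distance d = 13.
Number of correctable errors = floor((d-1)/2)
= floor((13 - 1)/2)
= floor(12/2)
= 6

6


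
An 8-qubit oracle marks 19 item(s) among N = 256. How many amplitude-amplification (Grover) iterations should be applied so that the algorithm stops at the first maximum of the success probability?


After j Grover iterations the success probability is P(j) = sin^2((2j+1)*theta), where sin(theta) = sqrt(k/N).
N = 2^8 = 256, k = 19
sin(theta) = sqrt(k/N) = 0.272431184
theta = arcsin(sqrt(k/N)) = 0.2759188888 rad
P(j) reaches its first maximum when (2j+1)*theta is as close as possible to pi/2, i.e. j = round(pi/(4*theta) - 1/2).
pi/(4*theta) - 1/2 = 2.3465
(For comparison, the common estimate pi/4 * sqrt(N/k) = 2.8829; the exact maximiser is used here.)
Optimal iterations = 2

2


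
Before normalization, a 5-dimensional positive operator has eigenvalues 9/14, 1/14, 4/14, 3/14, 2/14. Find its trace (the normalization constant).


tr(M) = sum of eigenvalues
= 9/14 + 1/14 + 4/14 + 3/14 + 2/14
= 19/14
= 1.3571

1.3571


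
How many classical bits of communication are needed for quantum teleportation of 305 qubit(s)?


Quantum teleportation requires 2 classical bits per qubit teleported.
305 qubit(s) -> 2 * 305 = 610 classical bits

610


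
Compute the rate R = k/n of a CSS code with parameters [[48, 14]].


Code rate R = k/n
= 14/48
= 0.2917

0.2917


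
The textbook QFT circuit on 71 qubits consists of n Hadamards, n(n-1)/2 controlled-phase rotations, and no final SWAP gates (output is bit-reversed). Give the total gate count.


Hadamard gates: 71
Controlled rotations: n*(n-1)/2 = 71*70/2 = 2485
SWAP gates: 0 (omitted)
Total = 71 + 2485
= 2556

2556


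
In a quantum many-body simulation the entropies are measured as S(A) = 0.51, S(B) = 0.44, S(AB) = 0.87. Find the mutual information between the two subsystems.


I(A:B) = S(A) + S(B) - S(AB)
= 0.51 + 0.44 - 0.87
= 0.0800

0.0800


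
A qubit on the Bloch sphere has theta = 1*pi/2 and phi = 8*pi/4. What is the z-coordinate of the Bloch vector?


theta = 1.5708, phi = 6.2832
r_z = cos(theta) = 0.0000

0.0000


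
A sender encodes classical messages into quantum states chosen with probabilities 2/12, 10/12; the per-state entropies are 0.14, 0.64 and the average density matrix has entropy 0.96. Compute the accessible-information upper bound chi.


chi = S(rho) - sum_i p_i * S(rho_i)
Weighted entropy = 2/12 * 0.14 + 10/12 * 0.64
= 0.5567
chi = 0.96 - 0.5567
= 0.4033

0.4033


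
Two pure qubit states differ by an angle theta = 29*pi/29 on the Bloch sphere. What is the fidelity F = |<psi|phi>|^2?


For states separated by angle theta on Bloch sphere:
F = cos^2(theta/2)
theta = 29*pi/29 = 3.1416
theta/2 = 1.5708
cos(theta/2) = 0.0000
F = 0.0000

0.0000


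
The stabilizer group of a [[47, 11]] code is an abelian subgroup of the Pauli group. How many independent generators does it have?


For an [[n,k]] stabilizer code:
Number of stabilizer generators = n - k
= 47 - 11
= 36

36


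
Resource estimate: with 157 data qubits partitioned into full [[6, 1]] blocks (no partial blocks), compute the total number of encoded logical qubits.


Each code block uses 6 physical qubits for 1 logical qubit(s).
Number of complete blocks = floor(157 / 6) = 26
Logical qubits = 26 * 1
= 26

26


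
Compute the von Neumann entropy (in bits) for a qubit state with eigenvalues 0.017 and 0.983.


S = -p*log2(p) - (1-p)*log2(1-p)
p = 0.0170, 1-p = 0.9830
= -0.0170 * log2(0.0170) - 0.9830 * log2(0.9830)
= -(-0.0999) - (-0.0243)
= 0.1242

0.1242


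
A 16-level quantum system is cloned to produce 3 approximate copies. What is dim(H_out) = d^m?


Output space = H^(tensor 3) where dim(H) = 16
dim = 16^3
= 256 (after 2 factors)
= 4096 (after 3 factors)
= 4096

4096


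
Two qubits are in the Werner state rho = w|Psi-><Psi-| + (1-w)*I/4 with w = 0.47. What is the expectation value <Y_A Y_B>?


|Psi-> = (|01> - |10>)/sqrt(2)
For the pure Bell state, <Y_A Y_B> = -1 (Bell-state Pauli correlator).
The maximally-mixed part I/4 has tr(I/4 * P tensor P) = 0 for any traceless Pauli P.
So <Y_A Y_B>_rho = w * (-1) + (1 - w) * 0
= 0.47 * (-1)
= -0.4700

-0.4700


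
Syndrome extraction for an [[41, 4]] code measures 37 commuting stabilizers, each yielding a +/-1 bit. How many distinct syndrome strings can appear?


Each stabilizer generator gives a binary (+1 or -1) measurement outcome.
With 37 independent generators:
Total syndromes = 2^37
= 137438953472

137438953472


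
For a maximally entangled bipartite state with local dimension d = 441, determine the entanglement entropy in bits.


For a maximally entangled state in d x d:
S = log2(d) = log2(441)
= 8.7846

8.7846


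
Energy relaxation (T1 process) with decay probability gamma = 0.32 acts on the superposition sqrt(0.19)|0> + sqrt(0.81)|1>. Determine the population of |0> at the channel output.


For amplitude damping with parameter gamma on state sqrt(a)|0> + sqrt(b)|1>:
alpha^2 = 0.19, beta^2 = 0.81
P(|0>) = alpha^2 + gamma * beta^2
= 0.19 + 0.32 * 0.81
= 0.19 + 0.2592
= 0.4492

0.4492


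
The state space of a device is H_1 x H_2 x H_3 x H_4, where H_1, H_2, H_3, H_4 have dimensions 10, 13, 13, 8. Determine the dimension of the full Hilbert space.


dim(H_1 x H_2 x H_3 x H_4) = 10 * 13 * 13 * 8
= 130 * 13 * 8
= 1690 * 8
= 13520

13520


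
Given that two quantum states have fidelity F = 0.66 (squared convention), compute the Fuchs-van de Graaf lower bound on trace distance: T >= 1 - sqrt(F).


Fuchs-van de Graaf (squared-fidelity convention): 1 - sqrt(F) <= T <= sqrt(1 - F).
Lower bound: T >= 1 - sqrt(F)
sqrt(F) = sqrt(0.66) = 0.8124
T >= 1 - 0.8124
T >= 0.1876

0.1876


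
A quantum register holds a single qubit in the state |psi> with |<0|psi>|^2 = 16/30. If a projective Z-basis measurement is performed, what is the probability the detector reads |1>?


|alpha|^2 = 16/30 = 0.5333
|beta|^2 = 1 - 16/30 = 14/30 = 0.4667
P(|1>) = |beta|^2 = 0.4667

0.4667


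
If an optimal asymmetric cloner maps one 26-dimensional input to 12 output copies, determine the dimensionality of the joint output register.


Output space = H^(tensor 12) where dim(H) = 26
dim = 26^12
= 676 (after 2 factors)
= 17576 (after 3 factors)
= 456976 (after 4 factors)
= 11881376 (after 5 factors)
= 308915776 (after 6 factors)
= 8031810176 (after 7 factors)
= 208827064576 (after 8 factors)
= 5429503678976 (after 9 factors)
= 141167095653376 (after 10 factors)
= 3670344486987776 (after 11 factors)
= 95428956661682176 (after 12 factors)
= 95428956661682176

95428956661682176


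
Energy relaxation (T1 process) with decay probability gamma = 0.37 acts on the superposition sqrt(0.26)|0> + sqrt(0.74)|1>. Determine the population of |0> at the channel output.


For amplitude damping with parameter gamma on state sqrt(a)|0> + sqrt(b)|1>:
alpha^2 = 0.26, beta^2 = 0.74
P(|0>) = alpha^2 + gamma * beta^2
= 0.26 + 0.37 * 0.74
= 0.26 + 0.2738
= 0.5338

0.5338


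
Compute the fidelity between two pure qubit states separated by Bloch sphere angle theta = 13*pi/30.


For states separated by angle theta on Bloch sphere:
F = cos^2(theta/2)
theta = 13*pi/30 = 1.3614
theta/2 = 0.6807
cos(theta/2) = 0.7771
F = 0.6040

0.6040


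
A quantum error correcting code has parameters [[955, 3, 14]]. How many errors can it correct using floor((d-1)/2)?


Code parameters: [[955, 3, 14]], distance d = 14.
Number of correctable errors = floor((d-1)/2)
= floor((14 - 1)/2)
= floor(13/2)
= 6

6


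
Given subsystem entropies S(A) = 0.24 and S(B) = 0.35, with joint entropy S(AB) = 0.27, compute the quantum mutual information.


I(A:B) = S(A) + S(B) - S(AB)
= 0.24 + 0.35 - 0.27
= 0.3200

0.3200


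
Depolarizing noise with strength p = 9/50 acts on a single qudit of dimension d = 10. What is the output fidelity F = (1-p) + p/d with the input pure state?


F = (1-p) + p/d
= (1 - 0.1800) + 0.1800/10
= 0.8200 + 0.0180
= 0.8380

0.8380


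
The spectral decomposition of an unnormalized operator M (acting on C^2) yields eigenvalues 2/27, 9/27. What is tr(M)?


tr(M) = sum of eigenvalues
= 2/27 + 9/27
= 11/27
= 0.4074

0.4074


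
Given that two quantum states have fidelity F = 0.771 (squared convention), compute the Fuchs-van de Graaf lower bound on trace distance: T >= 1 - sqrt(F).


Fuchs-van de Graaf (squared-fidelity convention): 1 - sqrt(F) <= T <= sqrt(1 - F).
Lower bound: T >= 1 - sqrt(F)
sqrt(F) = sqrt(0.771) = 0.8781
T >= 1 - 0.8781
T >= 0.1219

0.1219


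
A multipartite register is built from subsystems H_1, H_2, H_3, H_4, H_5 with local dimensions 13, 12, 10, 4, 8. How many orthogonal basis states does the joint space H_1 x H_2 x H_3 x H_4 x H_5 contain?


dim(H_1 x H_2 x H_3 x H_4 x H_5) = 13 * 12 * 10 * 4 * 8
= 156 * 10 * 4 * 8
= 1560 * 4 * 8
= 6240 * 8
= 49920

49920


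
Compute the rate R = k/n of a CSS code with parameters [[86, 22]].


Code rate R = k/n
= 22/86
= 0.2558

0.2558


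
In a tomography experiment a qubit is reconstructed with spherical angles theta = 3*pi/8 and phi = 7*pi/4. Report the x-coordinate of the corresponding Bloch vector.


theta = 1.1781, phi = 5.4978
r_x = sin(theta)*cos(phi) = 0.9239 * 0.7071
r_x = 0.6533

0.6533


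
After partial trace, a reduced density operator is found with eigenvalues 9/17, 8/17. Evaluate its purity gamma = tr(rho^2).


tr(rho^2) = sum of eigenvalues squared
= (9/17)^2 + (8/17)^2
= (81 + 64) / 289
= 145/289
= 0.5017

0.5017


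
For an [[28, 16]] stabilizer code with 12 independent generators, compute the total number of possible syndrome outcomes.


Each stabilizer generator gives a binary (+1 or -1) measurement outcome.
With 12 independent generators:
Total syndromes = 2^12
= 4096

4096


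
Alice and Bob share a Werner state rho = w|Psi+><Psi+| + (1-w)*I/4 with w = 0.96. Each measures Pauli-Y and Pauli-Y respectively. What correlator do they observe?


|Psi+> = (|01> + |10>)/sqrt(2)
For the pure Bell state, <Y_A Y_B> = +1 (Bell-state Pauli correlator).
The maximally-mixed part I/4 has tr(I/4 * P tensor P) = 0 for any traceless Pauli P.
So <Y_A Y_B>_rho = w * (+1) + (1 - w) * 0
= 0.96 * (+1)
= 0.9600

0.9600


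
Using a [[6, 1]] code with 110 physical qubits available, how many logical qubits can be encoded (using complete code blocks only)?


Each code block uses 6 physical qubits for 1 logical qubit(s).
Number of complete blocks = floor(110 / 6) = 18
Logical qubits = 18 * 1
= 18

18


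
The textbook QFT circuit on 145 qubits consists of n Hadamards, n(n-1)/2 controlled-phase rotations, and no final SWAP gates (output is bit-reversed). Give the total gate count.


Hadamard gates: 145
Controlled rotations: n*(n-1)/2 = 145*144/2 = 10440
SWAP gates: 0 (omitted)
Total = 145 + 10440
= 10585

10585


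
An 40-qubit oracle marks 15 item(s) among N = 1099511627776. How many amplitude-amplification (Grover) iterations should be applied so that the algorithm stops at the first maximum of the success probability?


After j Grover iterations the success probability is P(j) = sin^2((2j+1)*theta), where sin(theta) = sqrt(k/N).
N = 2^40 = 1099511627776, k = 15
sin(theta) = sqrt(k/N) = 3.693564745e-06
theta = arcsin(sqrt(k/N)) = 3.693564745e-06 rad
P(j) reaches its first maximum when (2j+1)*theta is as close as possible to pi/2, i.e. j = round(pi/(4*theta) - 1/2).
pi/(4*theta) - 1/2 = 212639.1090
(For comparison, the common estimate pi/4 * sqrt(N/k) = 212639.6090; the exact maximiser is used here.)
Optimal iterations = 212639

212639


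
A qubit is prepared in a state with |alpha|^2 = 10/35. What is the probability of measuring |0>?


|alpha|^2 = 10/35 = 0.2857
|beta|^2 = 1 - 10/35 = 25/35 = 0.7143
P(|0>) = |alpha|^2 = 0.2857

0.2857


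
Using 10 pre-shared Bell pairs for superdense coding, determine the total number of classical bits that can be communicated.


Superdense coding allows 2 classical bits per shared entangled pair.
10 pair(s) -> 2 * 10 = 20 classical bits

20


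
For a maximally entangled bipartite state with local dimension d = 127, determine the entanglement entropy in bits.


For a maximally entangled state in d x d:
S = log2(d) = log2(127)
= 6.9887

6.9887


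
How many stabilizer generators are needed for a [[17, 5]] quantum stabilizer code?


For an [[n,k]] stabilizer code:
Number of stabilizer generators = n - k
= 17 - 5
= 12

12


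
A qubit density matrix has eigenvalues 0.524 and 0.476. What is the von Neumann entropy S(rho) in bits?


S = -p*log2(p) - (1-p)*log2(1-p)
p = 0.5240, 1-p = 0.4760
= -0.5240 * log2(0.5240) - 0.4760 * log2(0.4760)
= -(-0.4886) - (-0.5098)
= 0.9983

0.9983


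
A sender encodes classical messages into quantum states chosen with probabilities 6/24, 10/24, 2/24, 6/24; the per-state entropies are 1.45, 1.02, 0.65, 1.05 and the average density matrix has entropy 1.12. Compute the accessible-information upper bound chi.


chi = S(rho) - sum_i p_i * S(rho_i)
Weighted entropy = 6/24 * 1.45 + 10/24 * 1.02 + 2/24 * 0.65 + 6/24 * 1.05
= 1.1042
chi = 1.12 - 1.1042
= 0.0158

0.0158


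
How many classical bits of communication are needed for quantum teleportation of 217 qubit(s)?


Quantum teleportation requires 2 classical bits per qubit teleported.
217 qubit(s) -> 2 * 217 = 434 classical bits

434


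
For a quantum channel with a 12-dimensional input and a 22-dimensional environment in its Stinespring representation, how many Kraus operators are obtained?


Tracing out the environment in an orthonormal basis {|i>_E} gives Kraus operators K_i = <i|_E U |0>_E.
Number of Kraus operators = dim(H_env) = d_env
= 22

22


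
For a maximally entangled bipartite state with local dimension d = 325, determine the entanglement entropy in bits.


For a maximally entangled state in d x d:
S = log2(d) = log2(325)
= 8.3443

8.3443


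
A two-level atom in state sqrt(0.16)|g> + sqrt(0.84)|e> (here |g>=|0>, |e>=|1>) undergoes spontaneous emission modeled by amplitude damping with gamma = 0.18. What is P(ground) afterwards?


For amplitude damping with parameter gamma on state sqrt(a)|0> + sqrt(b)|1>:
alpha^2 = 0.16, beta^2 = 0.84
P(|0>) = alpha^2 + gamma * beta^2
= 0.16 + 0.18 * 0.84
= 0.16 + 0.1512
= 0.3112

0.3112


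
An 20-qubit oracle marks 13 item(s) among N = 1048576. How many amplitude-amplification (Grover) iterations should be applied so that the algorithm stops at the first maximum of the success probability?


After j Grover iterations the success probability is P(j) = sin^2((2j+1)*theta), where sin(theta) = sqrt(k/N).
N = 2^20 = 1048576, k = 13
sin(theta) = sqrt(k/N) = 0.003521046167
theta = arcsin(sqrt(k/N)) = 0.003521053443 rad
P(j) reaches its first maximum when (2j+1)*theta is as close as possible to pi/2, i.e. j = round(pi/(4*theta) - 1/2).
pi/(4*theta) - 1/2 = 222.5577
(For comparison, the common estimate pi/4 * sqrt(N/k) = 223.0582; the exact maximiser is used here.)
Optimal iterations = 223

223


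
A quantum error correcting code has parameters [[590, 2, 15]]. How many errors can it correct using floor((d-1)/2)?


Code parameters: [[590, 2, 15]], distance d = 15.
Number of correctable errors = floor((d-1)/2)
= floor((15 - 1)/2)
= floor(14/2)
= 7

7


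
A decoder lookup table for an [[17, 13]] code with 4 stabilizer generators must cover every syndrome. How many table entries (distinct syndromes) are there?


Each stabilizer generator gives a binary (+1 or -1) measurement outcome.
With 4 independent generators:
Total syndromes = 2^4
= 16

16


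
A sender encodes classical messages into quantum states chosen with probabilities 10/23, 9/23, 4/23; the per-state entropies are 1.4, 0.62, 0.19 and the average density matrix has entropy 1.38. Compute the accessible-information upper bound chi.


chi = S(rho) - sum_i p_i * S(rho_i)
Weighted entropy = 10/23 * 1.4 + 9/23 * 0.62 + 4/23 * 0.19
= 0.8843
chi = 1.38 - 0.8843
= 0.4957

0.4957


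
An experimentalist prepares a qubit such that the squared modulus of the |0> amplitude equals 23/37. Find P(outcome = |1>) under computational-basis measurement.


|alpha|^2 = 23/37 = 0.6216
|beta|^2 = 1 - 23/37 = 14/37 = 0.3784
P(|1>) = |beta|^2 = 0.3784

0.3784


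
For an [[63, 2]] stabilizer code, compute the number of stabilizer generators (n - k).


For an [[n,k]] stabilizer code:
Number of stabilizer generators = n - k
= 63 - 2
= 61

61


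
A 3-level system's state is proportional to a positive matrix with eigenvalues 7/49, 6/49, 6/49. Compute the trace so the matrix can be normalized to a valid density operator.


tr(M) = sum of eigenvalues
= 7/49 + 6/49 + 6/49
= 19/49
= 0.3878

0.3878


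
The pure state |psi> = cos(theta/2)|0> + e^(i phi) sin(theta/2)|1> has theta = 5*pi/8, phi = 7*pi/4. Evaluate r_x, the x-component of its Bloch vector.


theta = 1.9635, phi = 5.4978
r_x = sin(theta)*cos(phi) = 0.9239 * 0.7071
r_x = 0.6533

0.6533


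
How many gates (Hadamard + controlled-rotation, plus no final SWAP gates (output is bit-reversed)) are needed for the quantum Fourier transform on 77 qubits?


Hadamard gates: 77
Controlled rotations: n*(n-1)/2 = 77*76/2 = 2926
SWAP gates: 0 (omitted)
Total = 77 + 2926
= 3003

3003


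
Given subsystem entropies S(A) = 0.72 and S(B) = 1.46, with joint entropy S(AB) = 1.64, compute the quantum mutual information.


I(A:B) = S(A) + S(B) - S(AB)
= 0.72 + 1.46 - 1.64
= 0.5400

0.5400


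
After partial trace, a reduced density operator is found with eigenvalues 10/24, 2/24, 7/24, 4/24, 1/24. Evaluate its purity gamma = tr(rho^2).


tr(rho^2) = sum of eigenvalues squared
= (10/24)^2 + (2/24)^2 + (7/24)^2 + (4/24)^2 + (1/24)^2
= (100 + 4 + 49 + 16 + 1) / 576
= 170/576
= 0.2951

0.2951


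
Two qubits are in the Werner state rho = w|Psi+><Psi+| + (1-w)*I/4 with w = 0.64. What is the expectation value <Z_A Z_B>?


|Psi+> = (|01> + |10>)/sqrt(2)
For the pure Bell state, <Z_A Z_B> = -1 (Bell-state Pauli correlator).
The maximally-mixed part I/4 has tr(I/4 * P tensor P) = 0 for any traceless Pauli P.
So <Z_A Z_B>_rho = w * (-1) + (1 - w) * 0
= 0.64 * (-1)
= -0.6400

-0.6400


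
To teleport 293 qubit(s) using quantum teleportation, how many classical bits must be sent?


Quantum teleportation requires 2 classical bits per qubit teleported.
293 qubit(s) -> 2 * 293 = 586 classical bits

586


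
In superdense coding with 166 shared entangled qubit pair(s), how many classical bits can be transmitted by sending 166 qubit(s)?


Superdense coding allows 2 classical bits per shared entangled pair.
166 pair(s) -> 2 * 166 = 332 classical bits

332


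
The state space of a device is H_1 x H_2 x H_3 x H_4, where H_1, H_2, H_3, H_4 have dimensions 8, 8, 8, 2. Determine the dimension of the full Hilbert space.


dim(H_1 x H_2 x H_3 x H_4) = 8 * 8 * 8 * 2
= 64 * 8 * 2
= 512 * 2
= 1024

1024


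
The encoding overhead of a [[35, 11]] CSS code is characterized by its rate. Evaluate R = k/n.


Code rate R = k/n
= 11/35
= 0.3143

0.3143


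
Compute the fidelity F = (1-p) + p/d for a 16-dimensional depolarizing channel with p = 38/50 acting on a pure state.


F = (1-p) + p/d
= (1 - 0.7600) + 0.7600/16
= 0.2400 + 0.0475
= 0.2875

0.2875


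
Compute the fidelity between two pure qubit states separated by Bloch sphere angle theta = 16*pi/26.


For states separated by angle theta on Bloch sphere:
F = cos^2(theta/2)
theta = 16*pi/26 = 1.9333
theta/2 = 0.9666
cos(theta/2) = 0.5681
F = 0.3227

0.3227


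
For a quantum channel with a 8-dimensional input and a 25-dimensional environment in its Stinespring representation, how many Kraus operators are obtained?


Tracing out the environment in an orthonormal basis {|i>_E} gives Kraus operators K_i = <i|_E U |0>_E.
Number of Kraus operators = dim(H_env) = d_env
= 25

25


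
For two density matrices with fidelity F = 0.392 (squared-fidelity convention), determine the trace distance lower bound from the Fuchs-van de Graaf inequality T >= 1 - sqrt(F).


Fuchs-van de Graaf (squared-fidelity convention): 1 - sqrt(F) <= T <= sqrt(1 - F).
Lower bound: T >= 1 - sqrt(F)
sqrt(F) = sqrt(0.392) = 0.6261
T >= 1 - 0.6261
T >= 0.3739

0.3739


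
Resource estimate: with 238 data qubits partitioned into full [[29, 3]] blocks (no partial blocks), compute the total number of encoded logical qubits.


Each code block uses 29 physical qubits for 3 logical qubit(s).
Number of complete blocks = floor(238 / 29) = 8
Logical qubits = 8 * 3
= 24

24


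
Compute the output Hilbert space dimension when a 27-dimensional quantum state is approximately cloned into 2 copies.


Output space = H^(tensor 2) where dim(H) = 27
dim = 27^2
= 729

729


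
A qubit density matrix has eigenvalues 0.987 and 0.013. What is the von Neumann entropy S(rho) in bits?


S = -p*log2(p) - (1-p)*log2(1-p)
p = 0.9870, 1-p = 0.0130
= -0.9870 * log2(0.9870) - 0.0130 * log2(0.0130)
= -(-0.0186) - (-0.0814)
= 0.1001

0.1001


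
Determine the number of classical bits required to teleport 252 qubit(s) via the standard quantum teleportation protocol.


Quantum teleportation requires 2 classical bits per qubit teleported.
252 qubit(s) -> 2 * 252 = 504 classical bits

504


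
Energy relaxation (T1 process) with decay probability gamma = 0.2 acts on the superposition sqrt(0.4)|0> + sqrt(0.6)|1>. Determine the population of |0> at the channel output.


For amplitude damping with parameter gamma on state sqrt(a)|0> + sqrt(b)|1>:
alpha^2 = 0.4, beta^2 = 0.6
P(|0>) = alpha^2 + gamma * beta^2
= 0.4 + 0.2 * 0.6
= 0.4 + 0.1200
= 0.5200

0.5200


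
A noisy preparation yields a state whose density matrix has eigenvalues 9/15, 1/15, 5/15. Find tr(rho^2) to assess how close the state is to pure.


tr(rho^2) = sum of eigenvalues squared
= (9/15)^2 + (1/15)^2 + (5/15)^2
= (81 + 1 + 25) / 225
= 107/225
= 0.4756

0.4756


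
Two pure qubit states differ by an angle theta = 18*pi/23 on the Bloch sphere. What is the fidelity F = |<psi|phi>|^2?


For states separated by angle theta on Bloch sphere:
F = cos^2(theta/2)
theta = 18*pi/23 = 2.4586
theta/2 = 1.2293
cos(theta/2) = 0.3349
F = 0.1121

0.1121


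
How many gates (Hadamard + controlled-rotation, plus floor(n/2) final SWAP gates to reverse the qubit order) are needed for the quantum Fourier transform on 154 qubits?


Hadamard gates: 154
Controlled rotations: n*(n-1)/2 = 154*153/2 = 11781
SWAP gates: floor(n/2) = floor(154/2) = 77
Total = 154 + 11781 + 77
= 12012

12012


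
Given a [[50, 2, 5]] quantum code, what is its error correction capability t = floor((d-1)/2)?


Code parameters: [[50, 2, 5]], distance d = 5.
Number of correctable errors = floor((d-1)/2)
= floor((5 - 1)/2)
= floor(4/2)
= 2

2


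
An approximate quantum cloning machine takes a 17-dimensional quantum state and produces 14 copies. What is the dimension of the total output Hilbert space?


Output space = H^(tensor 14) where dim(H) = 17
dim = 17^14
= 289 (after 2 factors)
= 4913 (after 3 factors)
= 83521 (after 4 factors)
= 1419857 (after 5 factors)
= 24137569 (after 6 factors)
= 410338673 (after 7 factors)
= 6975757441 (after 8 factors)
= 118587876497 (after 9 factors)
= 2015993900449 (after 10 factors)
= 34271896307633 (after 11 factors)
= 582622237229761 (after 12 factors)
= 9904578032905937 (after 13 factors)
= 168377826559400929 (after 14 factors)
= 168377826559400929

168377826559400929


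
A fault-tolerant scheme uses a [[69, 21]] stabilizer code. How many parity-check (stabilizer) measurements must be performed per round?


For an [[n,k]] stabilizer code:
Number of stabilizer generators = n - k
= 69 - 21
= 48

48


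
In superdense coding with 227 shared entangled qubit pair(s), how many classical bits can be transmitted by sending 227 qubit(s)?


Superdense coding allows 2 classical bits per shared entangled pair.
227 pair(s) -> 2 * 227 = 454 classical bits

454


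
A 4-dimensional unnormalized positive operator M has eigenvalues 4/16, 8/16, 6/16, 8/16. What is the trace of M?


tr(M) = sum of eigenvalues
= 4/16 + 8/16 + 6/16 + 8/16
= 26/16
= 1.6250

1.6250


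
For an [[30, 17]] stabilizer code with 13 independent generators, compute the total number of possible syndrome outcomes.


Each stabilizer generator gives a binary (+1 or -1) measurement outcome.
With 13 independent generators:
Total syndromes = 2^13
= 8192

8192


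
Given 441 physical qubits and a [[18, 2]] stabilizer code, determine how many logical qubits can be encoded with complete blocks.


Each code block uses 18 physical qubits for 2 logical qubit(s).
Number of complete blocks = floor(441 / 18) = 24
Logical qubits = 24 * 2
= 48

48


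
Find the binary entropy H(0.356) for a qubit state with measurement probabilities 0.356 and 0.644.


S = -p*log2(p) - (1-p)*log2(1-p)
p = 0.3560, 1-p = 0.6440
= -0.3560 * log2(0.3560) - 0.6440 * log2(0.6440)
= -(-0.5305) - (-0.4089)
= 0.9393

0.9393


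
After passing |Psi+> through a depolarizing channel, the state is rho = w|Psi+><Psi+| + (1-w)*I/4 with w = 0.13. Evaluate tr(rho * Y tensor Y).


|Psi+> = (|01> + |10>)/sqrt(2)
For the pure Bell state, <Y_A Y_B> = +1 (Bell-state Pauli correlator).
The maximally-mixed part I/4 has tr(I/4 * P tensor P) = 0 for any traceless Pauli P.
So <Y_A Y_B>_rho = w * (+1) + (1 - w) * 0
= 0.13 * (+1)
= 0.1300

0.1300


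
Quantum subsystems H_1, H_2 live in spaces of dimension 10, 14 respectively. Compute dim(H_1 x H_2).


dim(H_1 x H_2) = 10 * 14
= 140

140


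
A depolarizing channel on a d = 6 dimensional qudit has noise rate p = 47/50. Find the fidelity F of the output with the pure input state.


F = (1-p) + p/d
= (1 - 0.9400) + 0.9400/6
= 0.0600 + 0.1567
= 0.2167

0.2167


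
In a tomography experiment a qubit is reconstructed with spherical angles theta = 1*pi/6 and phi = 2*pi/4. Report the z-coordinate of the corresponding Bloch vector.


theta = 0.5236, phi = 1.5708
r_z = cos(theta) = 0.8660

0.8660


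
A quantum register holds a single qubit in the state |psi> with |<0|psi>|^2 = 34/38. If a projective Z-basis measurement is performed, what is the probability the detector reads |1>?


|alpha|^2 = 34/38 = 0.8947
|beta|^2 = 1 - 34/38 = 4/38 = 0.1053
P(|1>) = |beta|^2 = 0.1053

0.1053


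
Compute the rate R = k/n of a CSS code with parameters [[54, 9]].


Code rate R = k/n
= 9/54
= 0.1667

0.1667


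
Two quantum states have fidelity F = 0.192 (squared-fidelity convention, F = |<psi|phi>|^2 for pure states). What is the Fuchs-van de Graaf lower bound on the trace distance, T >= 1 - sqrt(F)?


Fuchs-van de Graaf (squared-fidelity convention): 1 - sqrt(F) <= T <= sqrt(1 - F).
Lower bound: T >= 1 - sqrt(F)
sqrt(F) = sqrt(0.192) = 0.4382
T >= 1 - 0.4382
T >= 0.5618

0.5618


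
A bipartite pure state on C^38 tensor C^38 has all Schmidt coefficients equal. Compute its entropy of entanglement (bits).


For a maximally entangled state in d x d:
S = log2(d) = log2(38)
= 5.2479

5.2479


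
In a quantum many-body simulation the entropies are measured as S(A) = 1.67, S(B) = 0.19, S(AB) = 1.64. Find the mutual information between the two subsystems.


I(A:B) = S(A) + S(B) - S(AB)
= 1.67 + 0.19 - 1.64
= 0.2200

0.2200


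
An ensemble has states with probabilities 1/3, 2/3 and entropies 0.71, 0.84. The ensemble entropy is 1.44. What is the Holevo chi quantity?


chi = S(rho) - sum_i p_i * S(rho_i)
Weighted entropy = 1/3 * 0.71 + 2/3 * 0.84
= 0.7967
chi = 1.44 - 0.7967
= 0.6433

0.6433


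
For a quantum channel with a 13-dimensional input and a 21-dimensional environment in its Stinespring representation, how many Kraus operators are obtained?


Tracing out the environment in an orthonormal basis {|i>_E} gives Kraus operators K_i = <i|_E U |0>_E.
Number of Kraus operators = dim(H_env) = d_env
= 21

21


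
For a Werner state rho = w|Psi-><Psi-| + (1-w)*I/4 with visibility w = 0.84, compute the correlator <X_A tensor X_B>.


|Psi-> = (|01> - |10>)/sqrt(2)
For the pure Bell state, <X_A X_B> = -1 (Bell-state Pauli correlator).
The maximally-mixed part I/4 has tr(I/4 * P tensor P) = 0 for any traceless Pauli P.
So <X_A X_B>_rho = w * (-1) + (1 - w) * 0
= 0.84 * (-1)
= -0.8400

-0.8400
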